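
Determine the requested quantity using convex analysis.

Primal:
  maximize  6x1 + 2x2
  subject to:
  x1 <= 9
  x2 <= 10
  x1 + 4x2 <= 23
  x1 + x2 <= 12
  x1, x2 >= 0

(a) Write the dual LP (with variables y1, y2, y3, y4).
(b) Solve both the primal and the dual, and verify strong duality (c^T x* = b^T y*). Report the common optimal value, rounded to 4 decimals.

The standard primal-dual pair for 'max c^T x s.t. A x <= b, x >= 0' is:
  Dual:  min b^T y  s.t.  A^T y >= c,  y >= 0.

So the dual LP is:
  minimize  9y1 + 10y2 + 23y3 + 12y4
  subject to:
    y1 + y3 + y4 >= 6
    y2 + 4y3 + y4 >= 2
    y1, y2, y3, y4 >= 0

Solving the primal: x* = (9, 3).
  primal value c^T x* = 60.
Solving the dual: y* = (4, 0, 0, 2).
  dual value b^T y* = 60.
Strong duality: c^T x* = b^T y*. Confirmed.

60


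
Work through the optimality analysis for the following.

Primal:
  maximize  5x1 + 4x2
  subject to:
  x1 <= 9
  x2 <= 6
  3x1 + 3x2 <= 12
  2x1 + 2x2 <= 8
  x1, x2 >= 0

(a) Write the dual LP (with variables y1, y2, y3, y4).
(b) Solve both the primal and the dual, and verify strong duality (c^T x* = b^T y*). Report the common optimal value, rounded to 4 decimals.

The standard primal-dual pair for 'max c^T x s.t. A x <= b, x >= 0' is:
  Dual:  min b^T y  s.t.  A^T y >= c,  y >= 0.

So the dual LP is:
  minimize  9y1 + 6y2 + 12y3 + 8y4
  subject to:
    y1 + 3y3 + 2y4 >= 5
    y2 + 3y3 + 2y4 >= 4
    y1, y2, y3, y4 >= 0

Solving the primal: x* = (4, 0).
  primal value c^T x* = 20.
Solving the dual: y* = (0, 0, 1.6667, 0).
  dual value b^T y* = 20.
Strong duality: c^T x* = b^T y*. Confirmed.

20


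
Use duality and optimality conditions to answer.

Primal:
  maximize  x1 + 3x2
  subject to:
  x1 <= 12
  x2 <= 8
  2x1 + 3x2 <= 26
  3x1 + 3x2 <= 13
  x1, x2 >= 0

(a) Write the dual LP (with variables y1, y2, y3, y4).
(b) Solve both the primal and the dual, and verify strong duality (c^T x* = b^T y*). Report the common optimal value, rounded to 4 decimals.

The standard primal-dual pair for 'max c^T x s.t. A x <= b, x >= 0' is:
  Dual:  min b^T y  s.t.  A^T y >= c,  y >= 0.

So the dual LP is:
  minimize  12y1 + 8y2 + 26y3 + 13y4
  subject to:
    y1 + 2y3 + 3y4 >= 1
    y2 + 3y3 + 3y4 >= 3
    y1, y2, y3, y4 >= 0

Solving the primal: x* = (0, 4.3333).
  primal value c^T x* = 13.
Solving the dual: y* = (0, 0, 0, 1).
  dual value b^T y* = 13.
Strong duality: c^T x* = b^T y*. Confirmed.

13


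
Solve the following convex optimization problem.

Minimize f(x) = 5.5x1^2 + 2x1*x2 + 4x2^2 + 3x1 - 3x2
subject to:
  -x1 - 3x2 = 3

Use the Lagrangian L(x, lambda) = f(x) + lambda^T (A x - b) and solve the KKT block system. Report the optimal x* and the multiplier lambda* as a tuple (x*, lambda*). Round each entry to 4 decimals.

Form the Lagrangian:
  L(x, lambda) = (1/2) x^T Q x + c^T x + lambda^T (A x - b)
Stationarity (grad_x L = 0): Q x + c + A^T lambda = 0.
Primal feasibility: A x = b.

This gives the KKT block system:
  [ Q   A^T ] [ x     ]   [-c ]
  [ A    0  ] [ lambda ] = [ b ]

Solving the linear system:
  x*      = (-0.4421, -0.8526)
  lambda* = (-3.5684)
  f(x*)   = 5.9684

x* = (-0.4421, -0.8526), lambda* = (-3.5684)


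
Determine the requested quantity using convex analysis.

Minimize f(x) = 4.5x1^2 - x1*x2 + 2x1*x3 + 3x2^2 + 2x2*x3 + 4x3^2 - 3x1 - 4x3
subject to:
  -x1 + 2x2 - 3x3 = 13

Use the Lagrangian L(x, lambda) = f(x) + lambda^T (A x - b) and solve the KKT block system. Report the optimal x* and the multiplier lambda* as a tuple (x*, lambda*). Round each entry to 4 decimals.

Form the Lagrangian:
  L(x, lambda) = (1/2) x^T Q x + c^T x + lambda^T (A x - b)
Stationarity (grad_x L = 0): Q x + c + A^T lambda = 0.
Primal feasibility: A x = b.

This gives the KKT block system:
  [ Q   A^T ] [ x     ]   [-c ]
  [ A    0  ] [ lambda ] = [ b ]

Solving the linear system:
  x*      = (0.5771, 2.9179, -2.5805)
  lambda* = (-5.8846)
  f(x*)   = 42.545

x* = (0.5771, 2.9179, -2.5805), lambda* = (-5.8846)


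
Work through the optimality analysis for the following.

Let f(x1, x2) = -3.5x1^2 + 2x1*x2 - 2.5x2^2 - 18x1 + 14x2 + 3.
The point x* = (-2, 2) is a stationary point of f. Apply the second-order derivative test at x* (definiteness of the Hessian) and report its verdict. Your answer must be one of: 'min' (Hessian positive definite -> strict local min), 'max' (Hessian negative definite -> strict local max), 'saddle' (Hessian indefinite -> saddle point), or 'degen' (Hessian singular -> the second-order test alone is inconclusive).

Compute the Hessian H = grad^2 f:
  H = [[-7, 2], [2, -5]]
Verify stationarity: grad f(x*) = H x* + g = (0, 0).
Eigenvalues of H: -8.2361, -3.7639.
Both eigenvalues < 0, so H is negative definite -> x* is a strict local max.

max


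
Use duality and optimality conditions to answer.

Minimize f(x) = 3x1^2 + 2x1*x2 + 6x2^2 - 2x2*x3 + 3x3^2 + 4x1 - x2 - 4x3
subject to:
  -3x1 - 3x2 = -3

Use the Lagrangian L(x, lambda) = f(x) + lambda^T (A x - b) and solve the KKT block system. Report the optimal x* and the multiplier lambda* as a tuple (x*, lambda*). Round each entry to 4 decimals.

Form the Lagrangian:
  L(x, lambda) = (1/2) x^T Q x + c^T x + lambda^T (A x - b)
Stationarity (grad_x L = 0): Q x + c + A^T lambda = 0.
Primal feasibility: A x = b.

This gives the KKT block system:
  [ Q   A^T ] [ x     ]   [-c ]
  [ A    0  ] [ lambda ] = [ b ]

Solving the linear system:
  x*      = (0.225, 0.775, 0.925)
  lambda* = (2.3)
  f(x*)   = 1.6625

x* = (0.225, 0.775, 0.925), lambda* = (2.3)


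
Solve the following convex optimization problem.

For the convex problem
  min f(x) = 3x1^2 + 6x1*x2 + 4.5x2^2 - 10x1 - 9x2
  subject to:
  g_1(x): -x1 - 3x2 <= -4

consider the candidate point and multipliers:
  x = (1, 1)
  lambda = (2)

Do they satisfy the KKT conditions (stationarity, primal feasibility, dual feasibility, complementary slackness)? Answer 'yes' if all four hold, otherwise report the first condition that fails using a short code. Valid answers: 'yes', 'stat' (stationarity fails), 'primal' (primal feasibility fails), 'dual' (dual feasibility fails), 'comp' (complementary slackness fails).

Gradient of f: grad f(x) = Q x + c = (2, 6)
Constraint values g_i(x) = a_i^T x - b_i:
  g_1((1, 1)) = 0
Stationarity residual: grad f(x) + sum_i lambda_i a_i = (0, 0)
  -> stationarity OK
Primal feasibility (all g_i <= 0): OK
Dual feasibility (all lambda_i >= 0): OK
Complementary slackness (lambda_i * g_i(x) = 0 for all i): OK

Verdict: yes, KKT holds.

yes


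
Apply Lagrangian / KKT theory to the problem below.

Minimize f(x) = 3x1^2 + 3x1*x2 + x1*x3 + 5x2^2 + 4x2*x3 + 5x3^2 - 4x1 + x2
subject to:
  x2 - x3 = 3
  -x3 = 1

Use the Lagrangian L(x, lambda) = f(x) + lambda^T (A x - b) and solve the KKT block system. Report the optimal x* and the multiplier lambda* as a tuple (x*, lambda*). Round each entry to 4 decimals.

Form the Lagrangian:
  L(x, lambda) = (1/2) x^T Q x + c^T x + lambda^T (A x - b)
Stationarity (grad_x L = 0): Q x + c + A^T lambda = 0.
Primal feasibility: A x = b.

This gives the KKT block system:
  [ Q   A^T ] [ x     ]   [-c ]
  [ A    0  ] [ lambda ] = [ b ]

Solving the linear system:
  x*      = (-0.1667, 2, -1)
  lambda* = (-16.5, 14.3333)
  f(x*)   = 18.9167

x* = (-0.1667, 2, -1), lambda* = (-16.5, 14.3333)


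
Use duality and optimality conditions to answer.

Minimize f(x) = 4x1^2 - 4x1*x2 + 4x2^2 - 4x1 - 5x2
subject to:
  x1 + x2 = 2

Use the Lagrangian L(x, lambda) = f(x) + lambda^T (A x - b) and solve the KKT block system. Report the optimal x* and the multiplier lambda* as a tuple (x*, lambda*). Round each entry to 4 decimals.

Form the Lagrangian:
  L(x, lambda) = (1/2) x^T Q x + c^T x + lambda^T (A x - b)
Stationarity (grad_x L = 0): Q x + c + A^T lambda = 0.
Primal feasibility: A x = b.

This gives the KKT block system:
  [ Q   A^T ] [ x     ]   [-c ]
  [ A    0  ] [ lambda ] = [ b ]

Solving the linear system:
  x*      = (0.9583, 1.0417)
  lambda* = (0.5)
  f(x*)   = -5.0208

x* = (0.9583, 1.0417), lambda* = (0.5)


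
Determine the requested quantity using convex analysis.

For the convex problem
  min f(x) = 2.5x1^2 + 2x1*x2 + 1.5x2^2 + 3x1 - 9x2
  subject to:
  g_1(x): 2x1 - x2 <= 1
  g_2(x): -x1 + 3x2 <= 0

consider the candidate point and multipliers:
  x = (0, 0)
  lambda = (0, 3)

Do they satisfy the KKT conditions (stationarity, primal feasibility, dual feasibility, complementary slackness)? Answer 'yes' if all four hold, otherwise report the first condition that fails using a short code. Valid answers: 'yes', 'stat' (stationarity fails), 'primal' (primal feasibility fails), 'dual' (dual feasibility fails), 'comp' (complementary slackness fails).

Gradient of f: grad f(x) = Q x + c = (3, -9)
Constraint values g_i(x) = a_i^T x - b_i:
  g_1((0, 0)) = -1
  g_2((0, 0)) = 0
Stationarity residual: grad f(x) + sum_i lambda_i a_i = (0, 0)
  -> stationarity OK
Primal feasibility (all g_i <= 0): OK
Dual feasibility (all lambda_i >= 0): OK
Complementary slackness (lambda_i * g_i(x) = 0 for all i): OK

Verdict: yes, KKT holds.

yes


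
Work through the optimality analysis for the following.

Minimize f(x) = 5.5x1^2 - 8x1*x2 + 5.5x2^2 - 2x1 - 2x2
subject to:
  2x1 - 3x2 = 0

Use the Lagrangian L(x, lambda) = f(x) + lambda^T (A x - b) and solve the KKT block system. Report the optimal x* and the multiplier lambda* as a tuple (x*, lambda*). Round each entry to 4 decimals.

Form the Lagrangian:
  L(x, lambda) = (1/2) x^T Q x + c^T x + lambda^T (A x - b)
Stationarity (grad_x L = 0): Q x + c + A^T lambda = 0.
Primal feasibility: A x = b.

This gives the KKT block system:
  [ Q   A^T ] [ x     ]   [-c ]
  [ A    0  ] [ lambda ] = [ b ]

Solving the linear system:
  x*      = (0.6383, 0.4255)
  lambda* = (-0.8085)
  f(x*)   = -1.0638

x* = (0.6383, 0.4255), lambda* = (-0.8085)


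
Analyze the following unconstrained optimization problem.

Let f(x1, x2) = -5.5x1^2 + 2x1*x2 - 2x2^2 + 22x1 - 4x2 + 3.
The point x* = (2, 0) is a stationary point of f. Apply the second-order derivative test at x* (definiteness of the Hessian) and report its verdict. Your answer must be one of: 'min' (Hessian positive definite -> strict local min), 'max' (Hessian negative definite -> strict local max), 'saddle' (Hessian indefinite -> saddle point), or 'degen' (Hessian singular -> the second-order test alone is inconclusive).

Compute the Hessian H = grad^2 f:
  H = [[-11, 2], [2, -4]]
Verify stationarity: grad f(x*) = H x* + g = (0, 0).
Eigenvalues of H: -11.5311, -3.4689.
Both eigenvalues < 0, so H is negative definite -> x* is a strict local max.

max


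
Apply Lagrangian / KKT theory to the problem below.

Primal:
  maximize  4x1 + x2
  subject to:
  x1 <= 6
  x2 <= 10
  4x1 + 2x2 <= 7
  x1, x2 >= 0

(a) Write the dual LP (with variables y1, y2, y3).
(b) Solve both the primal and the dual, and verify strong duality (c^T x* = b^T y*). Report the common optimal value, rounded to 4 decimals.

The standard primal-dual pair for 'max c^T x s.t. A x <= b, x >= 0' is:
  Dual:  min b^T y  s.t.  A^T y >= c,  y >= 0.

So the dual LP is:
  minimize  6y1 + 10y2 + 7y3
  subject to:
    y1 + 4y3 >= 4
    y2 + 2y3 >= 1
    y1, y2, y3 >= 0

Solving the primal: x* = (1.75, 0).
  primal value c^T x* = 7.
Solving the dual: y* = (0, 0, 1).
  dual value b^T y* = 7.
Strong duality: c^T x* = b^T y*. Confirmed.

7


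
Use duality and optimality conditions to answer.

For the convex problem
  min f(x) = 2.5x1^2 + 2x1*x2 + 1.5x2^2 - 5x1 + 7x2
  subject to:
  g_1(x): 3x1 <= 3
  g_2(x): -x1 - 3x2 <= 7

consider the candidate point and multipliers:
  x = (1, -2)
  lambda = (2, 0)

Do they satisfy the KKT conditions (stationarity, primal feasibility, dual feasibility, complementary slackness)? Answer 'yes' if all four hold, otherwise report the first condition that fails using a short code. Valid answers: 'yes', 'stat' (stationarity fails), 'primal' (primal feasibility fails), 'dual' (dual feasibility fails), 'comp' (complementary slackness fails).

Gradient of f: grad f(x) = Q x + c = (-4, 3)
Constraint values g_i(x) = a_i^T x - b_i:
  g_1((1, -2)) = 0
  g_2((1, -2)) = -2
Stationarity residual: grad f(x) + sum_i lambda_i a_i = (2, 3)
  -> stationarity FAILS
Primal feasibility (all g_i <= 0): OK
Dual feasibility (all lambda_i >= 0): OK
Complementary slackness (lambda_i * g_i(x) = 0 for all i): OK

Verdict: the first failing condition is stationarity -> stat.

stat


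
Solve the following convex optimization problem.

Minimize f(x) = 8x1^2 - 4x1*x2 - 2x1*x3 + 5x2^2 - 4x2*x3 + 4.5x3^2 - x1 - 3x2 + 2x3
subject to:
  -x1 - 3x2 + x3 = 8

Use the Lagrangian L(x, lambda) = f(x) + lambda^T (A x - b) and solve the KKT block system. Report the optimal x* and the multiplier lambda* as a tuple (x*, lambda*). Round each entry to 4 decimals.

Form the Lagrangian:
  L(x, lambda) = (1/2) x^T Q x + c^T x + lambda^T (A x - b)
Stationarity (grad_x L = 0): Q x + c + A^T lambda = 0.
Primal feasibility: A x = b.

This gives the KKT block system:
  [ Q   A^T ] [ x     ]   [-c ]
  [ A    0  ] [ lambda ] = [ b ]

Solving the linear system:
  x*      = (-1.1212, -2.5735, -0.8417)
  lambda* = (-6.9612)
  f(x*)   = 31.4241

x* = (-1.1212, -2.5735, -0.8417), lambda* = (-6.9612)


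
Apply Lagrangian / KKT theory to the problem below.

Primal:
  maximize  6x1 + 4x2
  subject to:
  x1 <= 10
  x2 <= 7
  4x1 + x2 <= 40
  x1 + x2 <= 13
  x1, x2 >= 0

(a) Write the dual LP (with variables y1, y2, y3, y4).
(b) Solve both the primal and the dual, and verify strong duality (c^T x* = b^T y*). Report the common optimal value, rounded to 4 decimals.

The standard primal-dual pair for 'max c^T x s.t. A x <= b, x >= 0' is:
  Dual:  min b^T y  s.t.  A^T y >= c,  y >= 0.

So the dual LP is:
  minimize  10y1 + 7y2 + 40y3 + 13y4
  subject to:
    y1 + 4y3 + y4 >= 6
    y2 + y3 + y4 >= 4
    y1, y2, y3, y4 >= 0

Solving the primal: x* = (9, 4).
  primal value c^T x* = 70.
Solving the dual: y* = (0, 0, 0.6667, 3.3333).
  dual value b^T y* = 70.
Strong duality: c^T x* = b^T y*. Confirmed.

70


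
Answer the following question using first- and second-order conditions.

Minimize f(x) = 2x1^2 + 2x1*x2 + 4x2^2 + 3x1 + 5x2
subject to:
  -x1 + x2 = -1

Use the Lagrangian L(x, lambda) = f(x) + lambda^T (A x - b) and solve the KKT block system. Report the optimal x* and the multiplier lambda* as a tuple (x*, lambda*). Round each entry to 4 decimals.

Form the Lagrangian:
  L(x, lambda) = (1/2) x^T Q x + c^T x + lambda^T (A x - b)
Stationarity (grad_x L = 0): Q x + c + A^T lambda = 0.
Primal feasibility: A x = b.

This gives the KKT block system:
  [ Q   A^T ] [ x     ]   [-c ]
  [ A    0  ] [ lambda ] = [ b ]

Solving the linear system:
  x*      = (0.125, -0.875)
  lambda* = (1.75)
  f(x*)   = -1.125

x* = (0.125, -0.875), lambda* = (1.75)


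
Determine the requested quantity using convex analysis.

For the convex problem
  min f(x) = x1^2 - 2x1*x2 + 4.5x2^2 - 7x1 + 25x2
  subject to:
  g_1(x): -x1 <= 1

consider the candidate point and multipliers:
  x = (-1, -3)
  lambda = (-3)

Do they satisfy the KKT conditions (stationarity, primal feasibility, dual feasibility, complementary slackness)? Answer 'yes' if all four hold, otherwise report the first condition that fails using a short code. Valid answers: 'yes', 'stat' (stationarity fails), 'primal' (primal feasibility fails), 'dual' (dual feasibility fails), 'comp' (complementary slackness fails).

Gradient of f: grad f(x) = Q x + c = (-3, 0)
Constraint values g_i(x) = a_i^T x - b_i:
  g_1((-1, -3)) = 0
Stationarity residual: grad f(x) + sum_i lambda_i a_i = (0, 0)
  -> stationarity OK
Primal feasibility (all g_i <= 0): OK
Dual feasibility (all lambda_i >= 0): FAILS
Complementary slackness (lambda_i * g_i(x) = 0 for all i): OK

Verdict: the first failing condition is dual_feasibility -> dual.

dual


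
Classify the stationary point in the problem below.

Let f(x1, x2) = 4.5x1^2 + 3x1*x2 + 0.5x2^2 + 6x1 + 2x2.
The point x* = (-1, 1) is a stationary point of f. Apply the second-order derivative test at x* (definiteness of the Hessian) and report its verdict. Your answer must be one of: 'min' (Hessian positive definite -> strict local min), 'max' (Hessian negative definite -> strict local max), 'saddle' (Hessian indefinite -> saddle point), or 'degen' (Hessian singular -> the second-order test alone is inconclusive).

Compute the Hessian H = grad^2 f:
  H = [[9, 3], [3, 1]]
Verify stationarity: grad f(x*) = H x* + g = (0, 0).
Eigenvalues of H: 0, 10.
H has a zero eigenvalue (singular; positive semidefinite but not definite), so H is neither positive definite, negative definite, nor indefinite. The second-order test alone is inconclusive -> degen.
(Indeed, f is constant along the null direction of H through x*, so x* is not a strict local extremum.)

degen


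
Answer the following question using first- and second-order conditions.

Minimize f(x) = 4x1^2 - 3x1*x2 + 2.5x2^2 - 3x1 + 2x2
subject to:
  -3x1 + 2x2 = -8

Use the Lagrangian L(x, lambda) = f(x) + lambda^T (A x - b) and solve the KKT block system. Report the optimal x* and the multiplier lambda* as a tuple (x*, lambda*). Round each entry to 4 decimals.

Form the Lagrangian:
  L(x, lambda) = (1/2) x^T Q x + c^T x + lambda^T (A x - b)
Stationarity (grad_x L = 0): Q x + c + A^T lambda = 0.
Primal feasibility: A x = b.

This gives the KKT block system:
  [ Q   A^T ] [ x     ]   [-c ]
  [ A    0  ] [ lambda ] = [ b ]

Solving the linear system:
  x*      = (1.7561, -1.3659)
  lambda* = (5.0488)
  f(x*)   = 16.1951

x* = (1.7561, -1.3659), lambda* = (5.0488)


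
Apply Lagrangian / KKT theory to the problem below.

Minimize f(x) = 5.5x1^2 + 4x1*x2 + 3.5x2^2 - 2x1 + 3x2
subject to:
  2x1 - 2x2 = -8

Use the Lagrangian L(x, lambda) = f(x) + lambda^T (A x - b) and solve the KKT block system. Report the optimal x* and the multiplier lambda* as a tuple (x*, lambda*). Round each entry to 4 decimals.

Form the Lagrangian:
  L(x, lambda) = (1/2) x^T Q x + c^T x + lambda^T (A x - b)
Stationarity (grad_x L = 0): Q x + c + A^T lambda = 0.
Primal feasibility: A x = b.

This gives the KKT block system:
  [ Q   A^T ] [ x     ]   [-c ]
  [ A    0  ] [ lambda ] = [ b ]

Solving the linear system:
  x*      = (-1.7308, 2.2692)
  lambda* = (5.9808)
  f(x*)   = 29.0577

x* = (-1.7308, 2.2692), lambda* = (5.9808)


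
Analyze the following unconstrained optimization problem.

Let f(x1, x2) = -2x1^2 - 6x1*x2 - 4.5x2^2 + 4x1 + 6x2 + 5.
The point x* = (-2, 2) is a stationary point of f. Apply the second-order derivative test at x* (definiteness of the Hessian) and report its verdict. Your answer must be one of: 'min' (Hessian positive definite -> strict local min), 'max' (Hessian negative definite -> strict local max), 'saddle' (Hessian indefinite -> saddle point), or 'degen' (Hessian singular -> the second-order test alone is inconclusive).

Compute the Hessian H = grad^2 f:
  H = [[-4, -6], [-6, -9]]
Verify stationarity: grad f(x*) = H x* + g = (0, 0).
Eigenvalues of H: -13, 0.
H has a zero eigenvalue (singular; negative semidefinite but not definite), so H is neither positive definite, negative definite, nor indefinite. The second-order test alone is inconclusive -> degen.
(Indeed, f is constant along the null direction of H through x*, so x* is not a strict local extremum.)

degen


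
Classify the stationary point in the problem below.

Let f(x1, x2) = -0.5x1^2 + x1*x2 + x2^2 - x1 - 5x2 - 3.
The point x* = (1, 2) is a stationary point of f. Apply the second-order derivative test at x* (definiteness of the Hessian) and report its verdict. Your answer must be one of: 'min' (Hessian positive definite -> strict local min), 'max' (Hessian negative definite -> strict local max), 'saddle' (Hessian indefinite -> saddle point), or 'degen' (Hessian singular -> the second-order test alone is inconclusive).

Compute the Hessian H = grad^2 f:
  H = [[-1, 1], [1, 2]]
Verify stationarity: grad f(x*) = H x* + g = (0, 0).
Eigenvalues of H: -1.3028, 2.3028.
Eigenvalues have mixed signs, so H is indefinite -> x* is a saddle point.

saddle


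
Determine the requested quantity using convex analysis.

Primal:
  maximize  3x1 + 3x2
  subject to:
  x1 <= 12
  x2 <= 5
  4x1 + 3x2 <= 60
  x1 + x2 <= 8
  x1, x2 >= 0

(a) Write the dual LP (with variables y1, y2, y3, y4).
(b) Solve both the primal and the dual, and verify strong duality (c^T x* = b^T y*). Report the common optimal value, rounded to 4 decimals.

The standard primal-dual pair for 'max c^T x s.t. A x <= b, x >= 0' is:
  Dual:  min b^T y  s.t.  A^T y >= c,  y >= 0.

So the dual LP is:
  minimize  12y1 + 5y2 + 60y3 + 8y4
  subject to:
    y1 + 4y3 + y4 >= 3
    y2 + 3y3 + y4 >= 3
    y1, y2, y3, y4 >= 0

Solving the primal: x* = (8, 0).
  primal value c^T x* = 24.
Solving the dual: y* = (0, 0, 0, 3).
  dual value b^T y* = 24.
Strong duality: c^T x* = b^T y*. Confirmed.

24


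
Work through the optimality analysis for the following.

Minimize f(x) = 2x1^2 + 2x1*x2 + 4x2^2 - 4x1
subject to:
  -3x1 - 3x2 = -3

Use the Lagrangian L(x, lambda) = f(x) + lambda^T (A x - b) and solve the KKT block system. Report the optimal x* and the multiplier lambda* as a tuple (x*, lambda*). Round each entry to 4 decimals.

Form the Lagrangian:
  L(x, lambda) = (1/2) x^T Q x + c^T x + lambda^T (A x - b)
Stationarity (grad_x L = 0): Q x + c + A^T lambda = 0.
Primal feasibility: A x = b.

This gives the KKT block system:
  [ Q   A^T ] [ x     ]   [-c ]
  [ A    0  ] [ lambda ] = [ b ]

Solving the linear system:
  x*      = (1.25, -0.25)
  lambda* = (0.1667)
  f(x*)   = -2.25

x* = (1.25, -0.25), lambda* = (0.1667)


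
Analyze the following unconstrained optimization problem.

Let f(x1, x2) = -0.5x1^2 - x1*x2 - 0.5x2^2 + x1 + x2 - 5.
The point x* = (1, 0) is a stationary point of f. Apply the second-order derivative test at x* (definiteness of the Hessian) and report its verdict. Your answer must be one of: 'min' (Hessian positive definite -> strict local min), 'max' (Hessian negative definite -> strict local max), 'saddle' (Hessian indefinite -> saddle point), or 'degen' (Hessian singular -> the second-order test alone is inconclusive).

Compute the Hessian H = grad^2 f:
  H = [[-1, -1], [-1, -1]]
Verify stationarity: grad f(x*) = H x* + g = (0, 0).
Eigenvalues of H: -2, 0.
H has a zero eigenvalue (singular; negative semidefinite but not definite), so H is neither positive definite, negative definite, nor indefinite. The second-order test alone is inconclusive -> degen.
(Indeed, f is constant along the null direction of H through x*, so x* is not a strict local extremum.)

degen


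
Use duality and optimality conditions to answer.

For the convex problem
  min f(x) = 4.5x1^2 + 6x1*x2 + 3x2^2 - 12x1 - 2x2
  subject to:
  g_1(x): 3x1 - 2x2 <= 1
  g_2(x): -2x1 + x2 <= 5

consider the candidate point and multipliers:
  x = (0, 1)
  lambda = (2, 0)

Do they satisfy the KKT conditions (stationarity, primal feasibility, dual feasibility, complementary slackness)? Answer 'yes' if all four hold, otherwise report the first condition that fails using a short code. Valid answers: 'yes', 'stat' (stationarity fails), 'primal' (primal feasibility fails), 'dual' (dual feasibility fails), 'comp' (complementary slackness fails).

Gradient of f: grad f(x) = Q x + c = (-6, 4)
Constraint values g_i(x) = a_i^T x - b_i:
  g_1((0, 1)) = -3
  g_2((0, 1)) = -4
Stationarity residual: grad f(x) + sum_i lambda_i a_i = (0, 0)
  -> stationarity OK
Primal feasibility (all g_i <= 0): OK
Dual feasibility (all lambda_i >= 0): OK
Complementary slackness (lambda_i * g_i(x) = 0 for all i): FAILS

Verdict: the first failing condition is complementary_slackness -> comp.

comp


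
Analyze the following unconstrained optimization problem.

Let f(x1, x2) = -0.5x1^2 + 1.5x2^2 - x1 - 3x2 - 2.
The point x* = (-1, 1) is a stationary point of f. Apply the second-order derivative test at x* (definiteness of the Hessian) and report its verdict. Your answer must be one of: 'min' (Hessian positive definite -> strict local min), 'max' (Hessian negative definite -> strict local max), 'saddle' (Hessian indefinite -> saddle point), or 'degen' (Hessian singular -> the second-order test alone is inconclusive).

Compute the Hessian H = grad^2 f:
  H = [[-1, 0], [0, 3]]
Verify stationarity: grad f(x*) = H x* + g = (0, 0).
Eigenvalues of H: -1, 3.
Eigenvalues have mixed signs, so H is indefinite -> x* is a saddle point.

saddle


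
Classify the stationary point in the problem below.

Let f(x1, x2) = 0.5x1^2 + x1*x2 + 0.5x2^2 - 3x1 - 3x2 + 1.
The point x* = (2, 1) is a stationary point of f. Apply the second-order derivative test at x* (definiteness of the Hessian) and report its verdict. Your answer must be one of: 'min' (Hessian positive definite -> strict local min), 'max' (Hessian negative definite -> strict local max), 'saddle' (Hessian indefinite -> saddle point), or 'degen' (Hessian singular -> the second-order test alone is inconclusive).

Compute the Hessian H = grad^2 f:
  H = [[1, 1], [1, 1]]
Verify stationarity: grad f(x*) = H x* + g = (0, 0).
Eigenvalues of H: 0, 2.
H has a zero eigenvalue (singular; positive semidefinite but not definite), so H is neither positive definite, negative definite, nor indefinite. The second-order test alone is inconclusive -> degen.
(Indeed, f is constant along the null direction of H through x*, so x* is not a strict local extremum.)

degen


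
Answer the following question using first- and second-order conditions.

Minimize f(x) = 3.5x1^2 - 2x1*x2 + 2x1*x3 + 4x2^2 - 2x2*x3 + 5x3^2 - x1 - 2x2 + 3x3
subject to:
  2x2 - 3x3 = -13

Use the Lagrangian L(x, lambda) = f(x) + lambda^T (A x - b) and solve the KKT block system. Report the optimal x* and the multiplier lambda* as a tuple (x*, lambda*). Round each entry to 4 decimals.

Form the Lagrangian:
  L(x, lambda) = (1/2) x^T Q x + c^T x + lambda^T (A x - b)
Stationarity (grad_x L = 0): Q x + c + A^T lambda = 0.
Primal feasibility: A x = b.

This gives the KKT block system:
  [ Q   A^T ] [ x     ]   [-c ]
  [ A    0  ] [ lambda ] = [ b ]

Solving the linear system:
  x*      = (-1.3007, -2.1569, 2.8954)
  lambda* = (11.2222)
  f(x*)   = 80.0948

x* = (-1.3007, -2.1569, 2.8954), lambda* = (11.2222)


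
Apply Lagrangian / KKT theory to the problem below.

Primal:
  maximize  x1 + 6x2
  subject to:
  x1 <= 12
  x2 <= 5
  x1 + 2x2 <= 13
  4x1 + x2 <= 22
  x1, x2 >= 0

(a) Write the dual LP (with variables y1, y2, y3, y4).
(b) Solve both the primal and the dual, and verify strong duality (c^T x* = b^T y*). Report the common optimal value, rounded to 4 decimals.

The standard primal-dual pair for 'max c^T x s.t. A x <= b, x >= 0' is:
  Dual:  min b^T y  s.t.  A^T y >= c,  y >= 0.

So the dual LP is:
  minimize  12y1 + 5y2 + 13y3 + 22y4
  subject to:
    y1 + y3 + 4y4 >= 1
    y2 + 2y3 + y4 >= 6
    y1, y2, y3, y4 >= 0

Solving the primal: x* = (3, 5).
  primal value c^T x* = 33.
Solving the dual: y* = (0, 4, 1, 0).
  dual value b^T y* = 33.
Strong duality: c^T x* = b^T y*. Confirmed.

33


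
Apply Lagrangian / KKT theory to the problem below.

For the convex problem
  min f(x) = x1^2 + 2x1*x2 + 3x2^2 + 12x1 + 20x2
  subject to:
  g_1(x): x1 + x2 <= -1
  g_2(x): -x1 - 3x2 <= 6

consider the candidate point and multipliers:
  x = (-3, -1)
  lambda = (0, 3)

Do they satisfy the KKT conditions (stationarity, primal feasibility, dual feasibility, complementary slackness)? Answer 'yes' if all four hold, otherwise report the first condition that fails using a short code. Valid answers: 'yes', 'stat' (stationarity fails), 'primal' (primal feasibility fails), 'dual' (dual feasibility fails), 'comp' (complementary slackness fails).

Gradient of f: grad f(x) = Q x + c = (4, 8)
Constraint values g_i(x) = a_i^T x - b_i:
  g_1((-3, -1)) = -3
  g_2((-3, -1)) = 0
Stationarity residual: grad f(x) + sum_i lambda_i a_i = (1, -1)
  -> stationarity FAILS
Primal feasibility (all g_i <= 0): OK
Dual feasibility (all lambda_i >= 0): OK
Complementary slackness (lambda_i * g_i(x) = 0 for all i): OK

Verdict: the first failing condition is stationarity -> stat.

stat


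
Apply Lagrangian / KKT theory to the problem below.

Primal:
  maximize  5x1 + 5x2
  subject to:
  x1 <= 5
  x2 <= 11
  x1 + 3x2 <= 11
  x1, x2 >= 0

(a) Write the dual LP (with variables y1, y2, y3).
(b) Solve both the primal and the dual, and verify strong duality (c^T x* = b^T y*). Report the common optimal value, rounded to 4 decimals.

The standard primal-dual pair for 'max c^T x s.t. A x <= b, x >= 0' is:
  Dual:  min b^T y  s.t.  A^T y >= c,  y >= 0.

So the dual LP is:
  minimize  5y1 + 11y2 + 11y3
  subject to:
    y1 + y3 >= 5
    y2 + 3y3 >= 5
    y1, y2, y3 >= 0

Solving the primal: x* = (5, 2).
  primal value c^T x* = 35.
Solving the dual: y* = (3.3333, 0, 1.6667).
  dual value b^T y* = 35.
Strong duality: c^T x* = b^T y*. Confirmed.

35


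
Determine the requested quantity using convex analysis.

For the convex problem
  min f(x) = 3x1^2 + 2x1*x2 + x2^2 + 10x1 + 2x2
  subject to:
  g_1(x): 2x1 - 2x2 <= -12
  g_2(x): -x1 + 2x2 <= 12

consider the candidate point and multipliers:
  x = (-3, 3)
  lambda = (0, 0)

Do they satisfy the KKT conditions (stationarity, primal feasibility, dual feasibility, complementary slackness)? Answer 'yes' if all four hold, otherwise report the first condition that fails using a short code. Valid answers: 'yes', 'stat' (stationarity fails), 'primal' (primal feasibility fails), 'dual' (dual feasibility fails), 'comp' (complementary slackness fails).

Gradient of f: grad f(x) = Q x + c = (-2, 2)
Constraint values g_i(x) = a_i^T x - b_i:
  g_1((-3, 3)) = 0
  g_2((-3, 3)) = -3
Stationarity residual: grad f(x) + sum_i lambda_i a_i = (-2, 2)
  -> stationarity FAILS
Primal feasibility (all g_i <= 0): OK
Dual feasibility (all lambda_i >= 0): OK
Complementary slackness (lambda_i * g_i(x) = 0 for all i): OK

Verdict: the first failing condition is stationarity -> stat.

stat


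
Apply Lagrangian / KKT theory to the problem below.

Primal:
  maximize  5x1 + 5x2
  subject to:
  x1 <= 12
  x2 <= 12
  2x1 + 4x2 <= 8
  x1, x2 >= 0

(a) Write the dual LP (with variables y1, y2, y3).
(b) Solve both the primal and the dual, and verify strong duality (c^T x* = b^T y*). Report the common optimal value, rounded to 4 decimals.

The standard primal-dual pair for 'max c^T x s.t. A x <= b, x >= 0' is:
  Dual:  min b^T y  s.t.  A^T y >= c,  y >= 0.

So the dual LP is:
  minimize  12y1 + 12y2 + 8y3
  subject to:
    y1 + 2y3 >= 5
    y2 + 4y3 >= 5
    y1, y2, y3 >= 0

Solving the primal: x* = (4, 0).
  primal value c^T x* = 20.
Solving the dual: y* = (0, 0, 2.5).
  dual value b^T y* = 20.
Strong duality: c^T x* = b^T y*. Confirmed.

20


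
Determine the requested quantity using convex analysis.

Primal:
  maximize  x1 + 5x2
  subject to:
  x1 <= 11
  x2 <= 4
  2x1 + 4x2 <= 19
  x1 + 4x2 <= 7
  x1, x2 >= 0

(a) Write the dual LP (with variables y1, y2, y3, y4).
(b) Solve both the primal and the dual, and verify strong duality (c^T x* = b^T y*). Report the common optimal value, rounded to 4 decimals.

The standard primal-dual pair for 'max c^T x s.t. A x <= b, x >= 0' is:
  Dual:  min b^T y  s.t.  A^T y >= c,  y >= 0.

So the dual LP is:
  minimize  11y1 + 4y2 + 19y3 + 7y4
  subject to:
    y1 + 2y3 + y4 >= 1
    y2 + 4y3 + 4y4 >= 5
    y1, y2, y3, y4 >= 0

Solving the primal: x* = (0, 1.75).
  primal value c^T x* = 8.75.
Solving the dual: y* = (0, 0, 0, 1.25).
  dual value b^T y* = 8.75.
Strong duality: c^T x* = b^T y*. Confirmed.

8.75


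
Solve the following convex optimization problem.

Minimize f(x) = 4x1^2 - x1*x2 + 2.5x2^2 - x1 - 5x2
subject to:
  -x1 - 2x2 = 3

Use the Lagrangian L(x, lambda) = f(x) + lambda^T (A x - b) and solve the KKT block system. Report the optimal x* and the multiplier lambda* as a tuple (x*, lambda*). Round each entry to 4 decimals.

Form the Lagrangian:
  L(x, lambda) = (1/2) x^T Q x + c^T x + lambda^T (A x - b)
Stationarity (grad_x L = 0): Q x + c + A^T lambda = 0.
Primal feasibility: A x = b.

This gives the KKT block system:
  [ Q   A^T ] [ x     ]   [-c ]
  [ A    0  ] [ lambda ] = [ b ]

Solving the linear system:
  x*      = (-0.6585, -1.1707)
  lambda* = (-5.0976)
  f(x*)   = 10.9024

x* = (-0.6585, -1.1707), lambda* = (-5.0976)


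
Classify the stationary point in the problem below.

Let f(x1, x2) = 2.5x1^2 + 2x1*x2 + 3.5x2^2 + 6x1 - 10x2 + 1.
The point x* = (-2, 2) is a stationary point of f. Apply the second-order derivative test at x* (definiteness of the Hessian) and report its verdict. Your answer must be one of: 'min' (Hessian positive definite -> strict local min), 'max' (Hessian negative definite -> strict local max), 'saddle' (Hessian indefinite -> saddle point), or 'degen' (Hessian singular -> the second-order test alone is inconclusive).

Compute the Hessian H = grad^2 f:
  H = [[5, 2], [2, 7]]
Verify stationarity: grad f(x*) = H x* + g = (0, 0).
Eigenvalues of H: 3.7639, 8.2361.
Both eigenvalues > 0, so H is positive definite -> x* is a strict local min.

min


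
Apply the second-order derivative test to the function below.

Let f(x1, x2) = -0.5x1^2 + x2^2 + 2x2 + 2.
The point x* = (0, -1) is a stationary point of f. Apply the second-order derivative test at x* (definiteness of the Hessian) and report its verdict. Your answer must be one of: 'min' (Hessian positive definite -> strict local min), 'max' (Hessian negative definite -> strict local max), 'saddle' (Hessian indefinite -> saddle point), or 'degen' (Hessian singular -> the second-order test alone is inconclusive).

Compute the Hessian H = grad^2 f:
  H = [[-1, 0], [0, 2]]
Verify stationarity: grad f(x*) = H x* + g = (0, 0).
Eigenvalues of H: -1, 2.
Eigenvalues have mixed signs, so H is indefinite -> x* is a saddle point.

saddle


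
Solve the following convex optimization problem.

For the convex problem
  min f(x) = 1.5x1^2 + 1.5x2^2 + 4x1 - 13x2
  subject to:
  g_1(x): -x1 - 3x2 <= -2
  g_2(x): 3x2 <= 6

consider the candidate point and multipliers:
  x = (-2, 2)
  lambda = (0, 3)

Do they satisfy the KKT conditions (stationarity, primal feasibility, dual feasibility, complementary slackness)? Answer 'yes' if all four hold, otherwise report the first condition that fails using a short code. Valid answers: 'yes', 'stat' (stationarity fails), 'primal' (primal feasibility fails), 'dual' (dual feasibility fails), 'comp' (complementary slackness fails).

Gradient of f: grad f(x) = Q x + c = (-2, -7)
Constraint values g_i(x) = a_i^T x - b_i:
  g_1((-2, 2)) = -2
  g_2((-2, 2)) = 0
Stationarity residual: grad f(x) + sum_i lambda_i a_i = (-2, 2)
  -> stationarity FAILS
Primal feasibility (all g_i <= 0): OK
Dual feasibility (all lambda_i >= 0): OK
Complementary slackness (lambda_i * g_i(x) = 0 for all i): OK

Verdict: the first failing condition is stationarity -> stat.

stat


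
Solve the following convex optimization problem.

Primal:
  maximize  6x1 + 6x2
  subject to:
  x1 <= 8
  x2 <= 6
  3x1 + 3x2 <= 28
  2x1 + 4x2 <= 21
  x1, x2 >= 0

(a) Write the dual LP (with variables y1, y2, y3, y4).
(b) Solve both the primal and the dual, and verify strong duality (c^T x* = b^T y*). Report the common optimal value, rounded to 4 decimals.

The standard primal-dual pair for 'max c^T x s.t. A x <= b, x >= 0' is:
  Dual:  min b^T y  s.t.  A^T y >= c,  y >= 0.

So the dual LP is:
  minimize  8y1 + 6y2 + 28y3 + 21y4
  subject to:
    y1 + 3y3 + 2y4 >= 6
    y2 + 3y3 + 4y4 >= 6
    y1, y2, y3, y4 >= 0

Solving the primal: x* = (8, 1.25).
  primal value c^T x* = 55.5.
Solving the dual: y* = (3, 0, 0, 1.5).
  dual value b^T y* = 55.5.
Strong duality: c^T x* = b^T y*. Confirmed.

55.5


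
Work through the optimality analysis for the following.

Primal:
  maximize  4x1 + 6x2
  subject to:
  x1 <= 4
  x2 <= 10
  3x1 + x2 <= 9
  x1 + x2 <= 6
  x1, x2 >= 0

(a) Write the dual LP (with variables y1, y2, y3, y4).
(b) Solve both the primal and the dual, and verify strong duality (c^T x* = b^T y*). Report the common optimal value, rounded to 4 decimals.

The standard primal-dual pair for 'max c^T x s.t. A x <= b, x >= 0' is:
  Dual:  min b^T y  s.t.  A^T y >= c,  y >= 0.

So the dual LP is:
  minimize  4y1 + 10y2 + 9y3 + 6y4
  subject to:
    y1 + 3y3 + y4 >= 4
    y2 + y3 + y4 >= 6
    y1, y2, y3, y4 >= 0

Solving the primal: x* = (0, 6).
  primal value c^T x* = 36.
Solving the dual: y* = (0, 0, 0, 6).
  dual value b^T y* = 36.
Strong duality: c^T x* = b^T y*. Confirmed.

36


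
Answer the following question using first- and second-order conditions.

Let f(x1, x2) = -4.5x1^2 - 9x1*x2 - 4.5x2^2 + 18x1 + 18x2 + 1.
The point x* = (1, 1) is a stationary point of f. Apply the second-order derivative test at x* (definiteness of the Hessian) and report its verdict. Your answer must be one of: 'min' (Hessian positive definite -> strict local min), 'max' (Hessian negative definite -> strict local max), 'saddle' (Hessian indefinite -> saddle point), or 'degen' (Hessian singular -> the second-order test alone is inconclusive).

Compute the Hessian H = grad^2 f:
  H = [[-9, -9], [-9, -9]]
Verify stationarity: grad f(x*) = H x* + g = (0, 0).
Eigenvalues of H: -18, 0.
H has a zero eigenvalue (singular; negative semidefinite but not definite), so H is neither positive definite, negative definite, nor indefinite. The second-order test alone is inconclusive -> degen.
(Indeed, f is constant along the null direction of H through x*, so x* is not a strict local extremum.)

degen


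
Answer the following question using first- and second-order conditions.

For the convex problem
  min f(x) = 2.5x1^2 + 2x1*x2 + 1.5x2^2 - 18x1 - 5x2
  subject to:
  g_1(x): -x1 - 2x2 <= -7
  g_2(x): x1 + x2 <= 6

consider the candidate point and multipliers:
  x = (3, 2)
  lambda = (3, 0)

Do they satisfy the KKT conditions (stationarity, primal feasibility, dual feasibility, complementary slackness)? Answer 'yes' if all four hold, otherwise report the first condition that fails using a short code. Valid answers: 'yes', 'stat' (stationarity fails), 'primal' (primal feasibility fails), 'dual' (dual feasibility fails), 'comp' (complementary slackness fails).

Gradient of f: grad f(x) = Q x + c = (1, 7)
Constraint values g_i(x) = a_i^T x - b_i:
  g_1((3, 2)) = 0
  g_2((3, 2)) = -1
Stationarity residual: grad f(x) + sum_i lambda_i a_i = (-2, 1)
  -> stationarity FAILS
Primal feasibility (all g_i <= 0): OK
Dual feasibility (all lambda_i >= 0): OK
Complementary slackness (lambda_i * g_i(x) = 0 for all i): OK

Verdict: the first failing condition is stationarity -> stat.

stat


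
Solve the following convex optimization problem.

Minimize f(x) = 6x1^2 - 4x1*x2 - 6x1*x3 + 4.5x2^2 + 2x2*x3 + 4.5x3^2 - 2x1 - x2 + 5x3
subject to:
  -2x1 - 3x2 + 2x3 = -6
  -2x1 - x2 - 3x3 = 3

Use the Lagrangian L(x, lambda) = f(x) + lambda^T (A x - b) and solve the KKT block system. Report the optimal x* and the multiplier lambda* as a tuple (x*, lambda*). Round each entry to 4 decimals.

Form the Lagrangian:
  L(x, lambda) = (1/2) x^T Q x + c^T x + lambda^T (A x - b)
Stationarity (grad_x L = 0): Q x + c + A^T lambda = 0.
Primal feasibility: A x = b.

This gives the KKT block system:
  [ Q   A^T ] [ x     ]   [-c ]
  [ A    0  ] [ lambda ] = [ b ]

Solving the linear system:
  x*      = (0.0556, 1.0404, -1.3839)
  lambda* = (1.9843, -0.5797)
  f(x*)   = 2.7869

x* = (0.0556, 1.0404, -1.3839), lambda* = (1.9843, -0.5797)


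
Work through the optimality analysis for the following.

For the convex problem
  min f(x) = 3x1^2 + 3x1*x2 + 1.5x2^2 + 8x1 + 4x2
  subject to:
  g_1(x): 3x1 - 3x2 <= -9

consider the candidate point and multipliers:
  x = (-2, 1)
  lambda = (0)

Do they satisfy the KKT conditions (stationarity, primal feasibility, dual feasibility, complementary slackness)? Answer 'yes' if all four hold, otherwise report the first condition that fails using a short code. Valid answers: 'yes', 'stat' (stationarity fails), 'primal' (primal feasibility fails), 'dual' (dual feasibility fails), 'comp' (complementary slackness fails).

Gradient of f: grad f(x) = Q x + c = (-1, 1)
Constraint values g_i(x) = a_i^T x - b_i:
  g_1((-2, 1)) = 0
Stationarity residual: grad f(x) + sum_i lambda_i a_i = (-1, 1)
  -> stationarity FAILS
Primal feasibility (all g_i <= 0): OK
Dual feasibility (all lambda_i >= 0): OK
Complementary slackness (lambda_i * g_i(x) = 0 for all i): OK

Verdict: the first failing condition is stationarity -> stat.

stat
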